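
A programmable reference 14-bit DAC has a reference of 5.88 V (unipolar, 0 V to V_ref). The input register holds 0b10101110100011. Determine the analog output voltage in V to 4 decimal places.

LSB = 5.88 V / 2^14 = 358.89 µV.
Code 0b10101110100011 = 11171 decimal.
V_out = 0 + 11171 × 0.000358887 V = 4.00912 V.

4.0091 V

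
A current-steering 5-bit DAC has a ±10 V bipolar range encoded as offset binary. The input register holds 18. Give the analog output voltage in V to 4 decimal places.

LSB = 20 V / 2^5 = 0.6250 V.
V_out = (−10) + 18 × 0.625 V = 1.25 V.

1.2500 V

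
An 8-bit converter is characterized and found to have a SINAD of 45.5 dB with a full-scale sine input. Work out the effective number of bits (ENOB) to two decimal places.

ENOB = (SINAD − 1.76) / 6.02 = (45.5 − 1.76)/6.02 = 7.266.

7.27 bits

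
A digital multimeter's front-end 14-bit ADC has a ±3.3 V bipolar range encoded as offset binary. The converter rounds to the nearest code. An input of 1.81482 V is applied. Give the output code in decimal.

code 12697

LSB = 6.6 V / 16384 = 402.83 µV.
(V_in − V_low)/LSB = (1.81482 − (−3.3)) / 0.000402832 = 12697.153.
So the output code is 12697.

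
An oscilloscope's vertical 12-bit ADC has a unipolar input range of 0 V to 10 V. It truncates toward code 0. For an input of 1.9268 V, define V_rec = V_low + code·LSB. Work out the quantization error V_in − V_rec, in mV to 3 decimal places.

Step size: 10 V ÷ 2^12 = 2.441 mV.
Scaled input = 789.2173 LSBs, so code = 789.
V_rec = 0 + 789·0.00244141 = 1.9262695 V.
Difference: 0.000530469 V → 0.530 mV.

0.530 mV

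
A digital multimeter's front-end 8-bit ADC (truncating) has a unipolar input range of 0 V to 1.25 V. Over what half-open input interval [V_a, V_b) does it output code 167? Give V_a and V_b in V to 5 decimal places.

[0.81543 V, 0.82031 V)

LSB = 1.25/2^8 = 4.883 mV.
V_a = V_low + 167·LSB = 0.81543 V; V_b = V_low + 168·LSB = 0.820312 V.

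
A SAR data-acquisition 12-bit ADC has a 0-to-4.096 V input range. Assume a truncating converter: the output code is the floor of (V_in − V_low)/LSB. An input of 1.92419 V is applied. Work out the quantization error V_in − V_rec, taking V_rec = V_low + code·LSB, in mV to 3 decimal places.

0.190 mV

Step size: 4.096 V ÷ 2^12 = 1.000 mV.
Scaled input = 1924.1900 LSBs, so code = 1924.
V_rec = 0 + 1924·0.001 = 1.924 V.
V_in − V_rec = 0.00019 V = 0.190 mV.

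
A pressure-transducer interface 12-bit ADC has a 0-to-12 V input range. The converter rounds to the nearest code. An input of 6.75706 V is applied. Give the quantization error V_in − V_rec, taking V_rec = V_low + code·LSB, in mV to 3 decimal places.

LSB = 12/2^12 = 2.930 mV.
Scaled input = 2306.4098 LSBs, so code = 2306.
V_rec = 0 + 2306·0.00292969 = 6.7558594 V.
Error = 6.75706 − 6.7558594 = 0.00120063 V = 1.201 mV.

1.201 mV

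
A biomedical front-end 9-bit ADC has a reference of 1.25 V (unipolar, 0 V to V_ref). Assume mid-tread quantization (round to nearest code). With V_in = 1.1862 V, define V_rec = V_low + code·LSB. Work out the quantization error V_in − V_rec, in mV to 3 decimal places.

LSB = 1.25/2^9 = 2.441 mV.
Scaled input = 485.8675 LSBs, so code = 486.
Code 486 maps back to 0 + 486×0.00244141 V = 1.1865234 V.
Error = 1.1862 − 1.1865234 = -0.000323437 V = -0.323 mV.

-0.323 mV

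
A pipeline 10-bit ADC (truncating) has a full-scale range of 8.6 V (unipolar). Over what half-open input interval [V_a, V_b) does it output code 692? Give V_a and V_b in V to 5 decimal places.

LSB = 8.6/2^10 = 8.398 mV.
V_a = V_low + 692·LSB = 5.81172 V; V_b = V_low + 693·LSB = 5.82012 V.

[5.81172 V, 5.82012 V)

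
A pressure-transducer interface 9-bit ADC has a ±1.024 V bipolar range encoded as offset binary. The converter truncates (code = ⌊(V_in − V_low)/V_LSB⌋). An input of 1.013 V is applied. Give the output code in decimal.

code 509

Full-scale span = 2.048 V; LSB = 2.048/2^9 = 4.000 mV.
(1.013 − (−1.024)) / 0.004 = 509.250 LSBs.
Floor → code 509.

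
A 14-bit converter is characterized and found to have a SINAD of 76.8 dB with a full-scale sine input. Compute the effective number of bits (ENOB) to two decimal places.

ENOB = (SINAD − 1.76) / 6.02 = (76.8 − 1.76)/6.02 = 12.465.

12.47 bits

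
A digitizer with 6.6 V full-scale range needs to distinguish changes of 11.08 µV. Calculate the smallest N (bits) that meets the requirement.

20 bits

Number of steps required ≥ 6.6 V / 11.08 µV = 595667.87.
Need 2^N ≥ 595667.87; 2^19 = 524288, 2^20 = 1048576.
Minimum N = 20.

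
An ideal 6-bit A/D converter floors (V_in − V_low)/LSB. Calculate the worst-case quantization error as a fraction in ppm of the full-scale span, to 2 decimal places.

15625.00 ppm

Truncating → worst-case error = 1 LSB = V_FS/2^6, so 1e+06/64 = 15625 ppm of full scale.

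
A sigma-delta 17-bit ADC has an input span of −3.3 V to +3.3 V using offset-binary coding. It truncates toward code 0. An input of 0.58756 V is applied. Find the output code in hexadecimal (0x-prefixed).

LSB = 6.6 V / 131072 = 50.35 µV.
Input sits at 77204.586 steps above V_low.
Floor → code 77204.
In hexadecimal (0x-prefixed): 0x12D94.

code 0x12D94 (decimal 77204)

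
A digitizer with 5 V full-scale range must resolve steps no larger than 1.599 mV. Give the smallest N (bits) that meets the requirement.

12 bits

Number of steps required ≥ 5 V / 1.599 mV = 3126.95.
Need 2^N ≥ 3126.95; 2^11 = 2048, 2^12 = 4096.
Minimum N = 12.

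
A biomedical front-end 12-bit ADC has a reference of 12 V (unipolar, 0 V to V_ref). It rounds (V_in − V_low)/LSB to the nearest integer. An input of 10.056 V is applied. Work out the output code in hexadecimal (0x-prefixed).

code 0xD68 (decimal 3432)

With 4096 levels over 12 V, one step is 2.930 mV.
Input sits at 3432.448 steps above V_low.
So the output code is 3432.
In hexadecimal (0x-prefixed): 0xD68.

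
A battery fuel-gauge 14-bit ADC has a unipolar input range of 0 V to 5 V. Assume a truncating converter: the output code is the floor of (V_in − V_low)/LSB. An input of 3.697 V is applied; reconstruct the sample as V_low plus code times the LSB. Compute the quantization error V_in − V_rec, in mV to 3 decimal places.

LSB = 5/2^14 = 305.18 µV.
(3.697 − 0)/0.000305176 = 12114.3296; ⌊·⌋ gives code 12114.
Code 12114 maps back to 0 + 12114×0.000305176 V = 3.6968994 V.
Error = 3.697 − 3.6968994 = 0.000100586 V = 0.101 mV.

0.101 mV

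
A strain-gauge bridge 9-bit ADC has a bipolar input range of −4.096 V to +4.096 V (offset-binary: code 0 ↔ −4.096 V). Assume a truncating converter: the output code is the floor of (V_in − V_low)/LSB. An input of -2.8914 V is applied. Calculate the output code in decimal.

code 75

With 512 levels over 8.192 V, one step is 16.000 mV.
Input sits at 75.287 steps above V_low.
⌊·⌋(75.287) = 75.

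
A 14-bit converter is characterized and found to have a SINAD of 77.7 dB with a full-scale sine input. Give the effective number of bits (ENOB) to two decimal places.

12.61 bits

ENOB = (SINAD − 1.76) / 6.02 = (77.7 − 1.76)/6.02 = 12.615.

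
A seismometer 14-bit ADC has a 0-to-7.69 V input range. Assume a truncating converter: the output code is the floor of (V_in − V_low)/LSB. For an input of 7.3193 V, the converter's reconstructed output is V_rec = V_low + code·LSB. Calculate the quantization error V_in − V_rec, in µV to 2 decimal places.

One LSB is 7.69 V / 16384 = 469.36 µV.
(V_in − V_low)/LSB = (7.3193 − 0)/0.00046936 = 15594.2017 → code 15594 (floor).
V_rec = 0 + 15594·0.00046936 = 7.3192053 V.
V_in − V_rec = 9.46777e-05 V = 94.68 µV.

94.68 µV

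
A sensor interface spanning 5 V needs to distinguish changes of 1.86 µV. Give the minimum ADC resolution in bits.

22 bits

Number of steps required ≥ 5 V / 1.86 µV = 2688172.04.
Need 2^N ≥ 2688172.04; 2^21 = 2097152, 2^22 = 4194304.
Minimum N = 22.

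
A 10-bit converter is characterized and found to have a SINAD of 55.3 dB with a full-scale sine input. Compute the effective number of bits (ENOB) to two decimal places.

ENOB = (SINAD − 1.76) / 6.02 = (55.3 − 1.76)/6.02 = 8.894.

8.89 bits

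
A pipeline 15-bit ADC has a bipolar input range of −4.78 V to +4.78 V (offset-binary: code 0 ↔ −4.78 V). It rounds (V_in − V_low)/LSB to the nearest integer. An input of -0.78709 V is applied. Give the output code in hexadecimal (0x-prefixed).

code 0x3576 (decimal 13686)

With 32768 levels over 9.56 V, one step is 291.75 µV.
(V_in − V_low)/LSB = (-0.78709 − (−4.78)) / 0.000291748 = 13686.158.
So the output code is 13686.
In hexadecimal (0x-prefixed): 0x3576.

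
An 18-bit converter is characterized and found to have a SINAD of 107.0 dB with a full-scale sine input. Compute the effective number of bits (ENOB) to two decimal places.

ENOB = (SINAD − 1.76) / 6.02 = (107.0 − 1.76)/6.02 = 17.482.

17.48 bits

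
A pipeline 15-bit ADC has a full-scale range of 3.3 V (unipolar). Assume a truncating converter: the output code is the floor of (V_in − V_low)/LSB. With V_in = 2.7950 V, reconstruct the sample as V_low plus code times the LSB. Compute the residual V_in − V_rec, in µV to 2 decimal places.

Step size: 3.3 V ÷ 2^15 = 100.71 µV.
(2.7950 − 0)/0.000100708 = 27753.5030; ⌊·⌋ gives code 27753.
Code 27753 maps back to 0 + 27753×0.000100708 V = 2.7949493 V.
Difference: 5.06592e-05 V → 50.66 µV.

50.66 µV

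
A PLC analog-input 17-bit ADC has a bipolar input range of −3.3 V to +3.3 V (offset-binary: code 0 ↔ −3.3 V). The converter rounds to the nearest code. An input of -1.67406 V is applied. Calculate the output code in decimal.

code 32290

With 131072 levels over 6.6 V, one step is 50.35 µV.
(V_in − V_low)/LSB = (-1.67406 − (−3.3)) / 5.0354e-05 = 32290.183.
Round → code 32290.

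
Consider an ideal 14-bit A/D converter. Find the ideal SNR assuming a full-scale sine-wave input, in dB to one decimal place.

86.0 dB

SNR ≈ 6.02·N + 1.76 dB = 6.02·14 + 1.76 = 86.04 dB.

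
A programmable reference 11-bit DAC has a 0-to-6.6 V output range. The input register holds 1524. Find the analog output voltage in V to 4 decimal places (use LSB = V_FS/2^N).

LSB = 6.6 V / 2^11 = 3.223 mV.
V_out = 0 + 1524 × 0.00322266 V = 4.91133 V.

4.9113 V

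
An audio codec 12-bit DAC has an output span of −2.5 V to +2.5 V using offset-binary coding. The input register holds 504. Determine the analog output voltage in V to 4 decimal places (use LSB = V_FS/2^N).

-1.8848 V

LSB = 5 V / 2^12 = 1.221 mV.
V_out = (−2.5) + 504 × 0.0012207 V = -1.88477 V.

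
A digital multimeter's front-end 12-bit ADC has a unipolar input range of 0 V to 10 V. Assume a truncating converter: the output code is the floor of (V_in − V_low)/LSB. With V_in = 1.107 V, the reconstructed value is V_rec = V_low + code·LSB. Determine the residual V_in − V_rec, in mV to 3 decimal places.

One LSB is 10 V / 4096 = 2.441 mV.
(1.107 − 0)/0.00244141 = 453.4272; ⌊·⌋ gives code 453.
Reconstructed: 1.105957 V.
Difference: 0.00104297 V → 1.043 mV.

1.043 mV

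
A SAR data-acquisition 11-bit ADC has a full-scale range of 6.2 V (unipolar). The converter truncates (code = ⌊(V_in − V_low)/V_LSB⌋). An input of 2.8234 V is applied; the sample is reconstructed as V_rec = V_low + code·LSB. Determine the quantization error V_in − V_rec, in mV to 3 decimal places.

1.916 mV

One LSB is 6.2 V / 2048 = 3.027 mV.
(2.8234 − 0)/0.00302734 = 932.6328; ⌊·⌋ gives code 932.
Code 932 maps back to 0 + 932×0.00302734 V = 2.8214844 V.
Difference: 0.00191563 V → 1.916 mV.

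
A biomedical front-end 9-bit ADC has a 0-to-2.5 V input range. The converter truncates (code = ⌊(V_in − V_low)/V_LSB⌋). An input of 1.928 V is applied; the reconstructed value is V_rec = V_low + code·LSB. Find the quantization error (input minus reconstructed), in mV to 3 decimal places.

4.172 mV

LSB = 2.5/2^9 = 4.883 mV.
Scaled input = 394.8544 LSBs, so code = 394.
V_rec = 0 + 394·0.00488281 = 1.9238281 V.
V_in − V_rec = 0.00417188 V = 4.172 mV.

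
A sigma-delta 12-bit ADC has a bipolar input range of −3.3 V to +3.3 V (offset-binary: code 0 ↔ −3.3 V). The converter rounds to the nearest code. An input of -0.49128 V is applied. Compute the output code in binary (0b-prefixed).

With 4096 levels over 6.6 V, one step is 1.611 mV.
(-0.49128 − (−3.3)) / 0.00161133 = 1743.109 LSBs.
So the output code is 1743.
In binary (0b-prefixed): 0b11011001111.

code 0b11011001111 (decimal 1743)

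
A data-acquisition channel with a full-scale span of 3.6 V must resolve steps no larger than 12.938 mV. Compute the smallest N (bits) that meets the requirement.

9 bits

Number of steps required ≥ 3.6 V / 12.938 mV = 278.25.
Need 2^N ≥ 278.25; 2^8 = 256, 2^9 = 512.
Minimum N = 9.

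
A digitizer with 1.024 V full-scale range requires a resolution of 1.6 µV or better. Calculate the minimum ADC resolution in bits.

Number of steps required ≥ 1.024 V / 1.6 µV = 640000.00.
Need 2^N ≥ 640000.00; 2^19 = 524288, 2^20 = 1048576.
Minimum N = 20.

20 bits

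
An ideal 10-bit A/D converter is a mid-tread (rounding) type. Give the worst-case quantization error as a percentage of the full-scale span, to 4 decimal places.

0.0488 %

Rounding → worst-case error = ½ LSB = V_FS/2^11, so 100/2048 = 0.0488281 % of full scale.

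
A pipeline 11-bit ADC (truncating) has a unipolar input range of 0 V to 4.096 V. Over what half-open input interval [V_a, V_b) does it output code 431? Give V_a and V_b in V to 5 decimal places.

LSB = 4.096/2^11 = 2.000 mV.
V_a = V_low + 431·LSB = 0.862 V; V_b = V_low + 432·LSB = 0.864 V.

[0.86200 V, 0.86400 V)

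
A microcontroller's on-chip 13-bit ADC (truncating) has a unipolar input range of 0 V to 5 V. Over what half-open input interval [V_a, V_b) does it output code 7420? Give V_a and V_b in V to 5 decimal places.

LSB = 5/2^13 = 0.610 mV.
V_a = V_low + 7420·LSB = 4.52881 V; V_b = V_low + 7421·LSB = 4.52942 V.

[4.52881 V, 4.52942 V)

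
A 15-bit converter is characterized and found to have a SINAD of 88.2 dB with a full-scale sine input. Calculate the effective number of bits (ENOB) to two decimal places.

ENOB = (SINAD − 1.76) / 6.02 = (88.2 − 1.76)/6.02 = 14.359.

14.36 bits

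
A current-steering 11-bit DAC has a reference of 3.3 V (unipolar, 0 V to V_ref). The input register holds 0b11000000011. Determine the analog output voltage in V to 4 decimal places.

LSB = 3.3 V / 2^11 = 1.611 mV.
Code 0b11000000011 = 1539 decimal.
V_out = 0 + 1539 × 0.00161133 V = 2.47983 V.

2.4798 V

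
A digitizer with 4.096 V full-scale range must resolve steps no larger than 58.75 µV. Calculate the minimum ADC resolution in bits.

17 bits

Number of steps required ≥ 4.096 V / 58.75 µV = 69719.15.
Need 2^N ≥ 69719.15; 2^16 = 65536, 2^17 = 131072.
Minimum N = 17.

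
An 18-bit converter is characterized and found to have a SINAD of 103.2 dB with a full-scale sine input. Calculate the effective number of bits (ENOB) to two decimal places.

ENOB = (SINAD − 1.76) / 6.02 = (103.2 − 1.76)/6.02 = 16.850.

16.85 bits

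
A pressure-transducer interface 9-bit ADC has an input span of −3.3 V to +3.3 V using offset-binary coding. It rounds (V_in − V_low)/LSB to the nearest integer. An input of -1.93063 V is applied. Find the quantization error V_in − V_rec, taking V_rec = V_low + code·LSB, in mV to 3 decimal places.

One LSB is 6.6 V / 512 = 12.891 mV.
(V_in − V_low)/LSB = (-1.93063 − (−3.3))/0.0128906 = 106.2299 → code 106 (round).
Reconstructed: -1.9335938 V.
Error = -1.93063 − (−1.9335938) = 0.00296375 V = 2.964 mV.

2.964 mV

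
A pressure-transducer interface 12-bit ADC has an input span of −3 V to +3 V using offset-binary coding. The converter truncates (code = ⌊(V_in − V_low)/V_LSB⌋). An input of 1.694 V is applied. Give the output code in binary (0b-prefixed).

With 4096 levels over 6 V, one step is 1.465 mV.
(V_in − V_low)/LSB = (1.694 − (−3)) / 0.00146484 = 3204.437.
Floor → code 3204.
In binary (0b-prefixed): 0b110010000100.

code 0b110010000100 (decimal 3204)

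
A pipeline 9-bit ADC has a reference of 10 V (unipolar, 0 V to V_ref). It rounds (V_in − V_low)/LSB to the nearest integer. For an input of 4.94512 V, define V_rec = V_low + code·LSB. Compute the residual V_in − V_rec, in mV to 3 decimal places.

Step size: 10 V ÷ 2^9 = 19.531 mV.
(4.94512 − 0)/0.0195312 = 253.1901; round gives code 253.
Code 253 maps back to 0 + 253×0.0195312 V = 4.9414062 V.
Error = 4.94512 − 4.9414062 = 0.00371375 V = 3.714 mV.

3.714 mV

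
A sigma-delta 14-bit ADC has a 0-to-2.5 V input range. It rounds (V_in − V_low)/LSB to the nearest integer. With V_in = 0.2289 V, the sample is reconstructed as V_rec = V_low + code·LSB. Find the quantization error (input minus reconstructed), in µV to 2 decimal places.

Step size: 2.5 V ÷ 2^14 = 152.59 µV.
Scaled input = 1500.1190 LSBs, so code = 1500.
V_rec = 0 + 1500·0.000152588 = 0.22888184 V.
Difference: 1.81641e-05 V → 18.16 µV.

18.16 µV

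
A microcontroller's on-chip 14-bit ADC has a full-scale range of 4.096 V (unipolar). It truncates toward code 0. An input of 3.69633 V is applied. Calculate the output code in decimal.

code 14785

With 16384 levels over 4.096 V, one step is 250.00 µV.
(V_in − V_low)/LSB = (3.69633 − 0) / 0.00025 = 14785.320.
So the output code is 14785.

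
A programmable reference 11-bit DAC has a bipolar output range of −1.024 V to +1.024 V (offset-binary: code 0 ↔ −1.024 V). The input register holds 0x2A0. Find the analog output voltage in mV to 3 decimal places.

LSB = 2.048 V / 2^11 = 1.000 mV.
Code 0x2A0 = 672 decimal.
V_out = (−1.024) + 672 × 0.001 V = -0.352 V.
= -352.000 mV.

-352.000 mV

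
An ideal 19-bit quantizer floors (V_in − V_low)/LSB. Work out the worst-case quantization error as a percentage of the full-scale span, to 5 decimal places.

Truncating → worst-case error = 1 LSB = V_FS/2^19, so 100/524288 = 0.000190735 % of full scale.

0.00019 %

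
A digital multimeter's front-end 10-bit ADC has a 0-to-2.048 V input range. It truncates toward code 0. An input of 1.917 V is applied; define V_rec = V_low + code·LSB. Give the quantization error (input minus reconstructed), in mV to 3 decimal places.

Step size: 2.048 V ÷ 2^10 = 2.000 mV.
Scaled input = 958.5000 LSBs, so code = 958.
Reconstructed: 1.916 V.
Error = 1.917 − 1.916 = 0.001 V = 1.000 mV.

1.000 mV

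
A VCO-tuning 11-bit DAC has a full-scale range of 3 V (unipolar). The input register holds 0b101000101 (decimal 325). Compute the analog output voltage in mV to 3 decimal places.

LSB = 3 V / 2^11 = 1.465 mV.
Code 0b101000101 = 325 decimal.
V_out = 0 + 325 × 0.00146484 V = 0.476074 V.
= 476.074 mV.

476.074 mV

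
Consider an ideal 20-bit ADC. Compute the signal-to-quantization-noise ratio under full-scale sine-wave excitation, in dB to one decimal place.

122.2 dB

SNR ≈ 6.02·N + 1.76 dB = 6.02·20 + 1.76 = 122.16 dB.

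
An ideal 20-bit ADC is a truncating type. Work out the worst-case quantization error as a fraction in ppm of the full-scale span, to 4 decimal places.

Truncating → worst-case error = 1 LSB = V_FS/2^20, so 1e+06/1048576 = 0.953674 ppm of full scale.

0.9537 ppm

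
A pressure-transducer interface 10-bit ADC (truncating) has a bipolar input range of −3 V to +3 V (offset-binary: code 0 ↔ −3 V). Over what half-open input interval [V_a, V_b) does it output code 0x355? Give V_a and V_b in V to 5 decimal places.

[1.99805 V, 2.00391 V)

LSB = 6/2^10 = 5.859 mV.
Code 0x355 = 853 decimal.
V_a = V_low + 853·LSB = 1.99805 V; V_b = V_low + 854·LSB = 2.00391 V.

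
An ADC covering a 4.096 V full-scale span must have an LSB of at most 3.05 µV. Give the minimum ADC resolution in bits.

Number of steps required ≥ 4.096 V / 3.05 µV = 1342950.82.
Need 2^N ≥ 1342950.82; 2^20 = 1048576, 2^21 = 2097152.
Minimum N = 21.

21 bits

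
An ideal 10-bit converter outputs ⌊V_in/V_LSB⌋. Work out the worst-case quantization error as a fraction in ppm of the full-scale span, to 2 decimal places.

976.56 ppm

Truncating → worst-case error = 1 LSB = V_FS/2^10, so 1e+06/1024 = 976.562 ppm of full scale.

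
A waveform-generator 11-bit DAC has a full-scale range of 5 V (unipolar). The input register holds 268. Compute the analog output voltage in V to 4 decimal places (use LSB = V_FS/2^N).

0.6543 V

LSB = 5 V / 2^11 = 2.441 mV.
V_out = 0 + 268 × 0.00244141 V = 0.654297 V.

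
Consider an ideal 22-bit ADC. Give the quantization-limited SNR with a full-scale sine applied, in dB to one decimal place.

134.2 dB

SNR ≈ 6.02·N + 1.76 dB = 6.02·22 + 1.76 = 134.20 dB.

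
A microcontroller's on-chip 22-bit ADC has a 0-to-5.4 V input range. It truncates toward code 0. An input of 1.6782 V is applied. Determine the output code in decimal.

LSB = 5.4 V / 4194304 = 1.29 µV.
Input sits at 1303496.476 steps above V_low.
Floor → code 1303496.

code 1303496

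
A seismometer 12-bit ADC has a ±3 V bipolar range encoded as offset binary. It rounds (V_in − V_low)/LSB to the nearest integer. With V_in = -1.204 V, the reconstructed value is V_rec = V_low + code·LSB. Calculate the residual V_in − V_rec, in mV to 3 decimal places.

0.102 mV

One LSB is 6 V / 4096 = 1.465 mV.
Scaled input = 1226.0693 LSBs, so code = 1226.
V_rec = (−3) + 1226·0.00146484 = -1.2041016 V.
Difference: 0.000101562 V → 0.102 mV.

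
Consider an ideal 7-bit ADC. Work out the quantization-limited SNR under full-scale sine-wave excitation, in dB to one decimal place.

43.9 dB

SNR ≈ 6.02·N + 1.76 dB = 6.02·7 + 1.76 = 43.90 dB.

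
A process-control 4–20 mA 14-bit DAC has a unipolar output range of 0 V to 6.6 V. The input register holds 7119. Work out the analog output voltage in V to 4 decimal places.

2.8678 V

LSB = 6.6 V / 2^14 = 402.83 µV.
V_out = 0 + 7119 × 0.000402832 V = 2.86776 V.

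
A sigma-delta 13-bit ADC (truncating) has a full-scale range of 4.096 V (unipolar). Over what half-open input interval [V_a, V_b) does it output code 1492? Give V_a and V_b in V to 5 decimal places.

LSB = 4.096/2^13 = 0.500 mV.
V_a = V_low + 1492·LSB = 0.746 V; V_b = V_low + 1493·LSB = 0.7465 V.

[0.74600 V, 0.74650 V)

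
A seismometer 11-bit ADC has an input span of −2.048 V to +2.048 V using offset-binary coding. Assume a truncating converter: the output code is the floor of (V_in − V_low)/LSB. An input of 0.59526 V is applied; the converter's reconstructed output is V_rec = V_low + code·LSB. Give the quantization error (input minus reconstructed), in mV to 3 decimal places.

1.260 mV

LSB = 4.096/2^11 = 2.000 mV.
(V_in − V_low)/LSB = (0.59526 − (−2.048))/0.002 = 1321.6300 → code 1321 (floor).
V_rec = (−2.048) + 1321·0.002 = 0.594 V.
Error = 0.59526 − 0.594 = 0.00126 V = 1.260 mV.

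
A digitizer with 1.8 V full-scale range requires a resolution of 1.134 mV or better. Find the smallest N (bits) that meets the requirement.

Number of steps required ≥ 1.8 V / 1.134 mV = 1587.30.
Need 2^N ≥ 1587.30; 2^10 = 1024, 2^11 = 2048.
Minimum N = 11.

11 bits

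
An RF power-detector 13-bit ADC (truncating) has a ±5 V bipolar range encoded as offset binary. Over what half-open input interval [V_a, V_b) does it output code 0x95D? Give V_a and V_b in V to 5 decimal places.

LSB = 10/2^13 = 1.221 mV.
Code 0x95D = 2397 decimal.
V_a = V_low + 2397·LSB = -2.07397 V; V_b = V_low + 2398·LSB = -2.07275 V.

[-2.07397 V, -2.07275 V)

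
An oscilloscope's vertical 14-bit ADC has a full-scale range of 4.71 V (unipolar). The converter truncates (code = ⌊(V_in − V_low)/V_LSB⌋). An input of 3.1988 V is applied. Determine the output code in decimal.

Full-scale span = 4.71 V; LSB = 4.71/2^14 = 287.48 µV.
(V_in − V_low)/LSB = (3.1988 − 0) / 0.000287476 = 11127.206.
Floor → code 11127.

code 11127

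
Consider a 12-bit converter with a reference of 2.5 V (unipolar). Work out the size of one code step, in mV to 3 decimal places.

0.610 mV

Full-scale span = 2.5 V.
LSB = 2.5 / 2^12 = 2.5 / 4096 = 0.000610352 V = 0.610 mV.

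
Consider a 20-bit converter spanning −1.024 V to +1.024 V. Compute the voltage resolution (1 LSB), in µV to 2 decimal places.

1.95 µV

Full-scale span = 2.048 V.
LSB = 2.048 / 2^20 = 2.048 / 1048576 = 1.95313e-06 V = 1.95 µV.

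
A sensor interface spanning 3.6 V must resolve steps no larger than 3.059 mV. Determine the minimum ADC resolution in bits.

11 bits

Number of steps required ≥ 3.6 V / 3.059 mV = 1176.86.
Need 2^N ≥ 1176.86; 2^10 = 1024, 2^11 = 2048.
Minimum N = 11.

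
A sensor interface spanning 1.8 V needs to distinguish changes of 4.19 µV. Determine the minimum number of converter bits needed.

Number of steps required ≥ 1.8 V / 4.19 µV = 429594.27.
Need 2^N ≥ 429594.27; 2^18 = 262144, 2^19 = 524288.
Minimum N = 19.

19 bits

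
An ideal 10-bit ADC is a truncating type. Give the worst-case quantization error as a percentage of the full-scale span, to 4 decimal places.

0.0977 %

Truncating → worst-case error = 1 LSB = V_FS/2^10, so 100/1024 = 0.0976562 % of full scale.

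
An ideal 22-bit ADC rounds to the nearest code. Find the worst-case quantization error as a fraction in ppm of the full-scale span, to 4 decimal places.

Rounding → worst-case error = ½ LSB = V_FS/2^23, so 1e+06/8388608 = 0.119209 ppm of full scale.

0.1192 ppm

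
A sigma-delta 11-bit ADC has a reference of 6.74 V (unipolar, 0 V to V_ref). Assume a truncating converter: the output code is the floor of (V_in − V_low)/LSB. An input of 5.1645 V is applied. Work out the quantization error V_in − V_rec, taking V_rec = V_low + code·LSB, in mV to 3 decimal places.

LSB = 6.74/2^11 = 3.291 mV.
Scaled input = 1569.2724 LSBs, so code = 1569.
V_rec = 0 + 1569·0.00329102 = 5.1636035 V.
V_in − V_rec = 0.000896484 V = 0.896 mV.

0.896 mV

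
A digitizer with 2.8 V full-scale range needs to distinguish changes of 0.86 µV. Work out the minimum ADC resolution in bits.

Number of steps required ≥ 2.8 V / 0.86 µV = 3255813.95.
Need 2^N ≥ 3255813.95; 2^21 = 2097152, 2^22 = 4194304.
Minimum N = 22.

22 bits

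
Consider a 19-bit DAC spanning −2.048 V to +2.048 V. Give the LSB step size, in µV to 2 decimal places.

Full-scale span = 4.096 V.
LSB = 4.096 / 2^19 = 4.096 / 524288 = 7.8125e-06 V = 7.81 µV.

7.81 µV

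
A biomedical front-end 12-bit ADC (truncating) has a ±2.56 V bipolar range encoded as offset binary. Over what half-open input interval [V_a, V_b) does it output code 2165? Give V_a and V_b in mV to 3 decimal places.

[146.250 mV, 147.500 mV)

LSB = 5.12/2^12 = 1.250 mV.
V_a = V_low + 2165·LSB = 0.14625 V; V_b = V_low + 2166·LSB = 0.1475 V.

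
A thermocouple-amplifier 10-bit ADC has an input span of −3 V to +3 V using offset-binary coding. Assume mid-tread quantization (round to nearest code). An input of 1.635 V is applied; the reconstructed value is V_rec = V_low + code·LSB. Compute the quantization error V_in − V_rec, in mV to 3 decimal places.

One LSB is 6 V / 1024 = 5.859 mV.
(1.635 − (−3))/0.00585938 = 791.0400; round gives code 791.
V_rec = (−3) + 791·0.00585938 = 1.6347656 V.
Error = 1.635 − 1.6347656 = 0.000234375 V = 0.234 mV.

0.234 mV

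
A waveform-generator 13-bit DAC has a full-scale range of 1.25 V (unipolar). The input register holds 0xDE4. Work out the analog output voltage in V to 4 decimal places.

LSB = 1.25 V / 2^13 = 152.59 µV.
Code 0xDE4 = 3556 decimal.
V_out = 0 + 3556 × 0.000152588 V = 0.542603 V.

0.5426 V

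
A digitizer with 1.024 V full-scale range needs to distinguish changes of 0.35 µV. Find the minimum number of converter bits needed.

22 bits

Number of steps required ≥ 1.024 V / 0.35 µV = 2925714.29.
Need 2^N ≥ 2925714.29; 2^21 = 2097152, 2^22 = 4194304.
Minimum N = 22.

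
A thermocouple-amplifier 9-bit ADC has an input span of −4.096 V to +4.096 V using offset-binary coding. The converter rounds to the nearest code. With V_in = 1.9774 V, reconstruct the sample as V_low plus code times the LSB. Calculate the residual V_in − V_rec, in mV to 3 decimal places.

One LSB is 8.192 V / 512 = 16.000 mV.
(1.9774 − (−4.096))/0.016 = 379.5875; round gives code 380.
V_rec = (−4.096) + 380·0.016 = 1.984 V.
V_in − V_rec = -0.0066 V = -6.600 mV.

-6.600 mV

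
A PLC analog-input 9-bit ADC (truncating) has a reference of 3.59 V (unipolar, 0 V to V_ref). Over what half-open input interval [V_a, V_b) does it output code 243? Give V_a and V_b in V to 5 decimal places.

LSB = 3.59/2^9 = 7.012 mV.
V_a = V_low + 243·LSB = 1.70385 V; V_b = V_low + 244·LSB = 1.71086 V.

[1.70385 V, 1.71086 V)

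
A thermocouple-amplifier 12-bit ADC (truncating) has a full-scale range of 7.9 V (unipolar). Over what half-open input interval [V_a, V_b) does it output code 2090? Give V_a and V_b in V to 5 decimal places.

[4.03101 V, 4.03293 V)

LSB = 7.9/2^12 = 1.929 mV.
V_a = V_low + 2090·LSB = 4.03101 V; V_b = V_low + 2091·LSB = 4.03293 V.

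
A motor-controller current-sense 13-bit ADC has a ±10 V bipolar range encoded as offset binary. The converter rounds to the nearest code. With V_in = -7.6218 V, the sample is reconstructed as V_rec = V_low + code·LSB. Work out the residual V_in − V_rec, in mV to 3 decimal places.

0.270 mV

Step size: 20 V ÷ 2^13 = 2.441 mV.
Scaled input = 974.1107 LSBs, so code = 974.
V_rec = (−10) + 974·0.00244141 = -7.6220703 V.
Difference: 0.000270312 V → 0.270 mV.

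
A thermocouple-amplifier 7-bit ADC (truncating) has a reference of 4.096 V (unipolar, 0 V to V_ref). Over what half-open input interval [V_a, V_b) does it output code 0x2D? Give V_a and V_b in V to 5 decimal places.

LSB = 4.096/2^7 = 32.000 mV.
Code 0x2D = 45 decimal.
V_a = V_low + 45·LSB = 1.44 V; V_b = V_low + 46·LSB = 1.472 V.

[1.44000 V, 1.47200 V)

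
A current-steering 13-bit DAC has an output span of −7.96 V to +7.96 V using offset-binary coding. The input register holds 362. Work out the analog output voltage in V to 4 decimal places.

-7.2565 V

LSB = 15.92 V / 2^13 = 1.943 mV.
V_out = (−7.96) + 362 × 0.00194336 V = -7.2565 V.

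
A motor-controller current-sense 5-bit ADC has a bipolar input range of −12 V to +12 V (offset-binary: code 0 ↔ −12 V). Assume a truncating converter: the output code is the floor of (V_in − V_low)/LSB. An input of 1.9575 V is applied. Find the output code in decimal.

Full-scale span = 24 V; LSB = 24/2^5 = 0.7500 V.
Input sits at 18.610 steps above V_low.
⌊·⌋(18.610) = 18.

code 18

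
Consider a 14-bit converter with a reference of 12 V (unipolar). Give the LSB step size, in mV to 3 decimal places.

0.732 mV

Full-scale span = 12 V.
LSB = 12 / 2^14 = 12 / 16384 = 0.000732422 V = 0.732 mV.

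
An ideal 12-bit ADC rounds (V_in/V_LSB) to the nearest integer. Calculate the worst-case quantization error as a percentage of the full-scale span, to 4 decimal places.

Rounding → worst-case error = ½ LSB = V_FS/2^13, so 100/8192 = 0.012207 % of full scale.

0.0122 %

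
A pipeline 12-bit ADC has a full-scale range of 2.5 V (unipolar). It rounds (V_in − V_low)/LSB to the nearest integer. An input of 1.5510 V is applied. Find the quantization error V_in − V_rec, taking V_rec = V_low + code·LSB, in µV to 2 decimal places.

One LSB is 2.5 V / 4096 = 0.610 mV.
Scaled input = 2541.1584 LSBs, so code = 2541.
Code 2541 maps back to 0 + 2541×0.000610352 V = 1.5509033 V.
Difference: 9.66797e-05 V → 96.68 µV.

96.68 µV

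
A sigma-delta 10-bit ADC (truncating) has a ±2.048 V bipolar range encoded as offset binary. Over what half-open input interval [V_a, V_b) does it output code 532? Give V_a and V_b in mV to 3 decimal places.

LSB = 4.096/2^10 = 4.000 mV.
V_a = V_low + 532·LSB = 0.08 V; V_b = V_low + 533·LSB = 0.084 V.

[80.000 mV, 84.000 mV)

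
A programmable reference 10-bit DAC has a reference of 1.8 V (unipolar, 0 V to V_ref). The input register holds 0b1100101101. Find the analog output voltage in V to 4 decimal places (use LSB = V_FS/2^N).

1.4291 V

LSB = 1.8 V / 2^10 = 1.758 mV.
Code 0b1100101101 = 813 decimal.
V_out = 0 + 813 × 0.00175781 V = 1.4291 V.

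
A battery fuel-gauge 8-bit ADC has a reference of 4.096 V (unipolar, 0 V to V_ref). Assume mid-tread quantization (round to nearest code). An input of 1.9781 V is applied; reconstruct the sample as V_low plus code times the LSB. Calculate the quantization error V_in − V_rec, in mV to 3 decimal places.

One LSB is 4.096 V / 256 = 16.000 mV.
Scaled input = 123.6312 LSBs, so code = 124.
Code 124 maps back to 0 + 124×0.016 V = 1.984 V.
Error = 1.9781 − 1.984 = -0.0059 V = -5.900 mV.

-5.900 mV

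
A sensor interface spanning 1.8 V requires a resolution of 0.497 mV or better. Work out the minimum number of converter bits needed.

Number of steps required ≥ 1.8 V / 0.497 mV = 3621.73.
Need 2^N ≥ 3621.73; 2^11 = 2048, 2^12 = 4096.
Minimum N = 12.

12 bits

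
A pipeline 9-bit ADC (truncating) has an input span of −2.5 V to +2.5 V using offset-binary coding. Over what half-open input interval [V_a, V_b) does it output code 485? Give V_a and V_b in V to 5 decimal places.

LSB = 5/2^9 = 9.766 mV.
V_a = V_low + 485·LSB = 2.23633 V; V_b = V_low + 486·LSB = 2.24609 V.

[2.23633 V, 2.24609 V)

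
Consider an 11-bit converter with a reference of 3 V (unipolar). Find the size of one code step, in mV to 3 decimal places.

1.465 mV

Full-scale span = 3 V.
LSB = 3 / 2^11 = 3 / 2048 = 0.00146484 V = 1.465 mV.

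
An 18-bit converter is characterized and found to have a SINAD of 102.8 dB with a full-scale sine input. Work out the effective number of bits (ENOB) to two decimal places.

16.78 bits

ENOB = (SINAD − 1.76) / 6.02 = (102.8 − 1.76)/6.02 = 16.784.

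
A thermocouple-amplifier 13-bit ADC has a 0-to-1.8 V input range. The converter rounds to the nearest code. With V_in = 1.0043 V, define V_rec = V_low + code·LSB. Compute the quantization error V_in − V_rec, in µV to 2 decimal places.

-70.12 µV

LSB = 1.8/2^13 = 219.73 µV.
(V_in − V_low)/LSB = (1.0043 − 0)/0.000219727 = 4570.6809 → code 4571 (round).
Code 4571 maps back to 0 + 4571×0.000219727 V = 1.0043701 V.
Difference: -7.01172e-05 V → -70.12 µV.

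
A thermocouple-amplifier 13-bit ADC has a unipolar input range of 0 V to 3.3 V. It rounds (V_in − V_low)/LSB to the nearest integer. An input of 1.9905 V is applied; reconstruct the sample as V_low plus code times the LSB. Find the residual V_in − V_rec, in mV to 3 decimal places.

One LSB is 3.3 V / 8192 = 402.83 µV.
(V_in − V_low)/LSB = (1.9905 − 0)/0.000402832 = 4941.2655 → code 4941 (round).
Code 4941 maps back to 0 + 4941×0.000402832 V = 1.9903931 V.
Difference: 0.000106934 V → 0.107 mV.

0.107 mV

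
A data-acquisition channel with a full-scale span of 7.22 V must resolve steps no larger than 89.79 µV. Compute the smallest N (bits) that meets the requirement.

Number of steps required ≥ 7.22 V / 89.79 µV = 80409.85.
Need 2^N ≥ 80409.85; 2^16 = 65536, 2^17 = 131072.
Minimum N = 17.

17 bits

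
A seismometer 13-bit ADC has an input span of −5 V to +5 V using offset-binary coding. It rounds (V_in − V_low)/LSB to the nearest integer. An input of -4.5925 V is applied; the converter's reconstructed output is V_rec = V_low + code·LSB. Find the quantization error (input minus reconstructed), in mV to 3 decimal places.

LSB = 10/2^13 = 1.221 mV.
(-4.5925 − (−5))/0.0012207 = 333.8240; round gives code 334.
Reconstructed: -4.5922852 V.
Difference: -0.000214844 V → -0.215 mV.

-0.215 mV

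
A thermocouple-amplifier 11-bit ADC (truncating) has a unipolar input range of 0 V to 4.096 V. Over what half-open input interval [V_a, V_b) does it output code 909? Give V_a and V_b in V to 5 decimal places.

[1.81800 V, 1.82000 V)

LSB = 4.096/2^11 = 2.000 mV.
V_a = V_low + 909·LSB = 1.818 V; V_b = V_low + 910·LSB = 1.82 V.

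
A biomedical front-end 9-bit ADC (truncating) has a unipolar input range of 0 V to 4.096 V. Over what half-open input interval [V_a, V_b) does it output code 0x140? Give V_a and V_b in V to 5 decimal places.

[2.56000 V, 2.56800 V)

LSB = 4.096/2^9 = 8.000 mV.
Code 0x140 = 320 decimal.
V_a = V_low + 320·LSB = 2.56 V; V_b = V_low + 321·LSB = 2.568 V.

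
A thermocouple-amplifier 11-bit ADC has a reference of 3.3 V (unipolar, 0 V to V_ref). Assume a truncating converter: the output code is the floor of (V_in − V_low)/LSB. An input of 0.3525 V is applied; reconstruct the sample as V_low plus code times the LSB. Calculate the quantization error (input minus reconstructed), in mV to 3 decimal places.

Step size: 3.3 V ÷ 2^11 = 1.611 mV.
(V_in − V_low)/LSB = (0.3525 − 0)/0.00161133 = 218.7636 → code 218 (floor).
Reconstructed: 0.35126953 V.
Difference: 0.00123047 V → 1.230 mV.

1.230 mV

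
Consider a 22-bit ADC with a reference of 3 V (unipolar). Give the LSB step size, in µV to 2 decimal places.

0.72 µV

Full-scale span = 3 V.
LSB = 3 / 2^22 = 3 / 4194304 = 7.15256e-07 V = 0.72 µV.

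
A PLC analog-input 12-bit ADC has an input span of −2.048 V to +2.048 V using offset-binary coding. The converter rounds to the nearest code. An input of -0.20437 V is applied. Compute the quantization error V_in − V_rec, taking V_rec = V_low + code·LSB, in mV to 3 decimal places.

One LSB is 4.096 V / 4096 = 1.000 mV.
(-0.20437 − (−2.048))/0.001 = 1843.6300; round gives code 1844.
Code 1844 maps back to (−2.048) + 1844×0.001 V = -0.204 V.
V_in − V_rec = -0.00037 V = -0.370 mV.

-0.370 mV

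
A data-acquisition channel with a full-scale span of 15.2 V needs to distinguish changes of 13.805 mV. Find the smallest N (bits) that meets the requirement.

Number of steps required ≥ 15.2 V / 13.805 mV = 1101.05.
Need 2^N ≥ 1101.05; 2^10 = 1024, 2^11 = 2048.
Minimum N = 11.

11 bits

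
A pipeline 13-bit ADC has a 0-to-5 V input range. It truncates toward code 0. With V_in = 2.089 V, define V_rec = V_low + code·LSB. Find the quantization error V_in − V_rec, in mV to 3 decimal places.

0.377 mV

Step size: 5 V ÷ 2^13 = 0.610 mV.
Scaled input = 3422.6176 LSBs, so code = 3422.
Code 3422 maps back to 0 + 3422×0.000610352 V = 2.088623 V.
Error = 2.089 − 2.088623 = 0.000376953 V = 0.377 mV.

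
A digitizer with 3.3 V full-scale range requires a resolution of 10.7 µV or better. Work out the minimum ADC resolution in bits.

19 bits

Number of steps required ≥ 3.3 V / 10.7 µV = 308411.21.
Need 2^N ≥ 308411.21; 2^18 = 262144, 2^19 = 524288.
Minimum N = 19.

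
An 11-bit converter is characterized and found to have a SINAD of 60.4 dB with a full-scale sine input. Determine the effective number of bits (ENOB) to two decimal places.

9.74 bits

ENOB = (SINAD − 1.76) / 6.02 = (60.4 − 1.76)/6.02 = 9.741.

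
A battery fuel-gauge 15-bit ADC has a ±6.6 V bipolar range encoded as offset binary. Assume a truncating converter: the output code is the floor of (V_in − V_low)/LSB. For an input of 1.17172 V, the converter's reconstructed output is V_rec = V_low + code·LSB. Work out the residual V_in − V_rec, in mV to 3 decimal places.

One LSB is 13.2 V / 32768 = 402.83 µV.
(V_in − V_low)/LSB = (1.17172 − (−6.6))/0.000402832 = 19292.7061 → code 19292 (floor).
V_rec = (−6.6) + 19292·0.000402832 = 1.1714355 V.
Difference: 0.000284453 V → 0.284 mV.

0.284 mV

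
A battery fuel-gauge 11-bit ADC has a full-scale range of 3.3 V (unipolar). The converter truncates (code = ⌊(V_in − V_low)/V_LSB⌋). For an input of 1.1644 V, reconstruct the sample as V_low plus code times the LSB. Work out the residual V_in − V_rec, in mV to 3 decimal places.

1.021 mV

One LSB is 3.3 V / 2048 = 1.611 mV.
Scaled input = 722.6337 LSBs, so code = 722.
Code 722 maps back to 0 + 722×0.00161133 V = 1.1633789 V.
Difference: 0.00102109 V → 1.021 mV.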